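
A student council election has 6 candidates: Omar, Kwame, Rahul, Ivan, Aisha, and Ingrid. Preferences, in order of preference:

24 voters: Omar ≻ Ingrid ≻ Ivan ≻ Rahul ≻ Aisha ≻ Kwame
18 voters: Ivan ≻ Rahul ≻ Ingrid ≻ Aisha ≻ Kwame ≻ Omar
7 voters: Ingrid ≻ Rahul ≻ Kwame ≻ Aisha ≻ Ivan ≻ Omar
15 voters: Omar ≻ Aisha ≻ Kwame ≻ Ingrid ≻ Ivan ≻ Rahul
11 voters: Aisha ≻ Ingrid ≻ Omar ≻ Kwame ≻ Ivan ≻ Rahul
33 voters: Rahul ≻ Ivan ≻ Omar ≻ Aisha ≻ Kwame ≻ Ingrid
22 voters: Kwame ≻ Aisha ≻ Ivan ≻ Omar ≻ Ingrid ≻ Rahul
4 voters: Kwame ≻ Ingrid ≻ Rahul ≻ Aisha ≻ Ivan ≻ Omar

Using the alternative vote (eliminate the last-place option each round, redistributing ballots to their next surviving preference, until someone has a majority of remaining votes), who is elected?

Omar

Round 1: Omar 39, Kwame 26, Rahul 33, Ivan 18, Aisha 11, Ingrid 7. Eliminate Ingrid.
Round 2: Omar 39, Kwame 26, Rahul 40, Ivan 18, Aisha 11. Eliminate Aisha.
Round 3: Omar 50, Kwame 26, Rahul 40, Ivan 18. Eliminate Ivan.
Round 4: Omar 50, Kwame 26, Rahul 58. Eliminate Kwame.
Round 5: Omar 72, Rahul 62. Omar has a majority.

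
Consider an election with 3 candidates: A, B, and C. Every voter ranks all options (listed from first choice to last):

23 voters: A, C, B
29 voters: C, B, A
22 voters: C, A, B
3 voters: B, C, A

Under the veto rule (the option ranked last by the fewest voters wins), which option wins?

Last-place votes: A 32, B 45, C 0.
C is ranked last by the fewest voters, so C wins.

C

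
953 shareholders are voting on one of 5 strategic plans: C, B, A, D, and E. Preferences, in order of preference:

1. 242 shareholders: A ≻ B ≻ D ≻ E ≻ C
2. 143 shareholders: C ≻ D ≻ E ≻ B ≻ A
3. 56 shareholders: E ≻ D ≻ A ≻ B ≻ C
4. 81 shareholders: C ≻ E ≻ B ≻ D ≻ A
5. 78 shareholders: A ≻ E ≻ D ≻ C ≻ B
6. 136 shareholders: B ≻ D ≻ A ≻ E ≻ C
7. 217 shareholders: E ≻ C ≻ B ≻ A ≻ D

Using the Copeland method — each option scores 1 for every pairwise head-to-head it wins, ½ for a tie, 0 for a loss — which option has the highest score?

C: beats B; loses to A, D, and E → score 1.
B: beats A and D; loses to C and E → score 2.
A: beats C and D; loses to B and E → score 2.
D: beats C and E; loses to B and A → score 2.
E: beats C, B, and A; loses to D → score 3.
E has the best pairwise record.

E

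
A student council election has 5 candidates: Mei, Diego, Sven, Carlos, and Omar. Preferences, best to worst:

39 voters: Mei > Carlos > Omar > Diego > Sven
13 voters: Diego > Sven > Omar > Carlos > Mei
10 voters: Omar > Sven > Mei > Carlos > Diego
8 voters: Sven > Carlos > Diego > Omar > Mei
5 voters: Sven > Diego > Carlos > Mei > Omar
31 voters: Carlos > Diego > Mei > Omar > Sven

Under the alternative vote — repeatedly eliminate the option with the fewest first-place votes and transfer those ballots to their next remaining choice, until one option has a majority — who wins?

Round 1: Mei 39, Diego 13, Sven 13, Carlos 31, Omar 10. Eliminate Omar.
Round 2: Mei 39, Diego 13, Sven 23, Carlos 31. Eliminate Diego.
Round 3: Mei 39, Sven 36, Carlos 31. Eliminate Carlos.
Round 4: Mei 70, Sven 36. Mei has a majority.

Mei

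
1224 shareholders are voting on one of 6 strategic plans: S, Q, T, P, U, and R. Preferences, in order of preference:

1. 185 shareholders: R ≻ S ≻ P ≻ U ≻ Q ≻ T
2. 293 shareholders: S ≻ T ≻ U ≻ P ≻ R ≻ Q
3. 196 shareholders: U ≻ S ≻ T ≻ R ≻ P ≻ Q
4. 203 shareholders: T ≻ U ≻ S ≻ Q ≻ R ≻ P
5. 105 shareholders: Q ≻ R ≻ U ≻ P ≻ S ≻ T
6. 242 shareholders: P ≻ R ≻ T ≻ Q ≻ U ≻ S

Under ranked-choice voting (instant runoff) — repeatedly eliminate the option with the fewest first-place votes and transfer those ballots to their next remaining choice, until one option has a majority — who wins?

Round 1: S 293, Q 105, T 203, P 242, U 196, R 185. Eliminate Q.
Round 2: S 293, T 203, P 242, U 196, R 290. Eliminate U.
Round 3: S 489, T 203, P 242, R 290. Eliminate T.
Round 4: S 692, P 242, R 290. S has a majority.

S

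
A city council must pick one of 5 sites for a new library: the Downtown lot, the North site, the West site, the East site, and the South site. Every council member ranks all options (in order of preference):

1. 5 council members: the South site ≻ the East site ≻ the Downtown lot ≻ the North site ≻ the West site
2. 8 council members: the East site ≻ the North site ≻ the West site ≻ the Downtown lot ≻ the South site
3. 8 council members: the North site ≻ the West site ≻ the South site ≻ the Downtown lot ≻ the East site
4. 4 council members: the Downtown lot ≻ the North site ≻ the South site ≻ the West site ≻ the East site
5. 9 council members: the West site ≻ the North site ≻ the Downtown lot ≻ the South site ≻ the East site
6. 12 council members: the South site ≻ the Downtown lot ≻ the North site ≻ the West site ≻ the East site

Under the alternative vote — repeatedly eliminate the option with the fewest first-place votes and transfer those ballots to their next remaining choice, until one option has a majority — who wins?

the North site

Round 1: the Downtown lot 4, the North site 8, the West site 9, the East site 8, the South site 17. Eliminate the Downtown lot.
Round 2: the North site 12, the West site 9, the East site 8, the South site 17. Eliminate the East site.
Round 3: the North site 20, the West site 9, the South site 17. Eliminate the West site.
Round 4: the North site 29, the South site 17. The North site has a majority.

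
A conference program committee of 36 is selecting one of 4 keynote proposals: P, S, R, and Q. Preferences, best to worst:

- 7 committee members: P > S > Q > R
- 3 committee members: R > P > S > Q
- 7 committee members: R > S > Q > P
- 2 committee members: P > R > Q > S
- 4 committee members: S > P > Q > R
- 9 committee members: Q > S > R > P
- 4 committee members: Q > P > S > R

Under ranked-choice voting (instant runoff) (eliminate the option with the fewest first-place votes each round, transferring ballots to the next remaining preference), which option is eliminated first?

S

Round 1: P 9, S 4, R 10, Q 13. Eliminate S.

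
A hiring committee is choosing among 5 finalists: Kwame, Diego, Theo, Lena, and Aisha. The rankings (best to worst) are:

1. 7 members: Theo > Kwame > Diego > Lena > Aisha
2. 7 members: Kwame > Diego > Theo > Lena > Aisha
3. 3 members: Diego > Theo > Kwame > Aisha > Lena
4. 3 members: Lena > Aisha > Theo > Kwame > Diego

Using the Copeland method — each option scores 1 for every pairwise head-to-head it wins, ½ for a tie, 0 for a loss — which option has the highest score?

Theo

Kwame: beats Diego, Lena, and Aisha; loses to Theo → score 3.
Diego: beats Lena and Aisha; ties Theo; loses to Kwame → score 2.5.
Theo: beats Kwame, Lena, and Aisha; ties Diego → score 3.5.
Lena: beats Aisha; loses to Kwame, Diego, and Theo → score 1.
Aisha: loses to Kwame, Diego, Theo, and Lena → score 0.
Theo has the best pairwise record.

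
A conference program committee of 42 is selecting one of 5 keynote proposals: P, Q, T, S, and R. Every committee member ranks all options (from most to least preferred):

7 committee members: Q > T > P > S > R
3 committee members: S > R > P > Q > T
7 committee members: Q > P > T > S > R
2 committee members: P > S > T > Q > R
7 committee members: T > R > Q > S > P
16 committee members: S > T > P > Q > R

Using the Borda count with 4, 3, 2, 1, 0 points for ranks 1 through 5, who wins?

P: 7·2 + 3·2 + 7·3 + 2·4 + 7·0 + 16·2 = 81
Q: 7·4 + 3·1 + 7·4 + 2·1 + 7·2 + 16·1 = 91
T: 7·3 + 3·0 + 7·2 + 2·2 + 7·4 + 16·3 = 115
S: 7·1 + 3·4 + 7·1 + 2·3 + 7·1 + 16·4 = 103
R: 7·0 + 3·3 + 7·0 + 2·0 + 7·3 + 16·0 = 30
T has the highest Borda score (115).

T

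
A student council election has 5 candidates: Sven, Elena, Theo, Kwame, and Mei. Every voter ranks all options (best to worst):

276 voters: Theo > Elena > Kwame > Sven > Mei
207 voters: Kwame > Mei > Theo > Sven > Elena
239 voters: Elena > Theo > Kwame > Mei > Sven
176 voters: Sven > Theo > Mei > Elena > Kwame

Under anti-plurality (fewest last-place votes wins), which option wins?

Theo

Last-place votes: Sven 239, Elena 207, Theo 0, Kwame 176, Mei 276.
Theo is ranked last by the fewest voters, so Theo wins.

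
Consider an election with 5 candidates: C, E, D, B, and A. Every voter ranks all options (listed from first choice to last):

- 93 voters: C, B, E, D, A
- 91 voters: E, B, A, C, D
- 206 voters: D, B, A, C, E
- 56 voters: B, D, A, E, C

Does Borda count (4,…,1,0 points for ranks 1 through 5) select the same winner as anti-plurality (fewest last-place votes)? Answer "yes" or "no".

Borda — scores: C 669, E 606, D 1085, B 1394, A 706. Winner: B.
Anti-plurality — last-place votes: C 56, E 206, D 91, B 0, A 93. Winner: B.
The two methods agree.

yes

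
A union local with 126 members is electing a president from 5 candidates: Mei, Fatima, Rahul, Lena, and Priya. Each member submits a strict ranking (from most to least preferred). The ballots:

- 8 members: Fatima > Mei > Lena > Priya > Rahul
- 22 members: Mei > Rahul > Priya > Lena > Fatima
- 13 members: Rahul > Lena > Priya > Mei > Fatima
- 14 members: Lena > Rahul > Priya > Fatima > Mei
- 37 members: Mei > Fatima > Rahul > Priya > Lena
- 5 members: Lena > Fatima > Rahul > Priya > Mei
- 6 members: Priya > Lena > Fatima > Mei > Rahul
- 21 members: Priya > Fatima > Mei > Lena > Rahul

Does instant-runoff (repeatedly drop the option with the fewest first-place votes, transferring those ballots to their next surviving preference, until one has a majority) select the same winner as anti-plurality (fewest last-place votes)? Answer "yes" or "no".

Instant-runoff — R1 Mei 59, Fatima 8, Rahul 13, Lena 19, Priya 27 (Fatima out); R2 Mei 67, Rahul 13, Lena 19, Priya 27 (Mei winner). Winner: Mei.
Anti-plurality — last-place votes: Mei 19, Fatima 35, Rahul 35, Lena 37, Priya 0. Winner: Priya.
The two methods disagree.

no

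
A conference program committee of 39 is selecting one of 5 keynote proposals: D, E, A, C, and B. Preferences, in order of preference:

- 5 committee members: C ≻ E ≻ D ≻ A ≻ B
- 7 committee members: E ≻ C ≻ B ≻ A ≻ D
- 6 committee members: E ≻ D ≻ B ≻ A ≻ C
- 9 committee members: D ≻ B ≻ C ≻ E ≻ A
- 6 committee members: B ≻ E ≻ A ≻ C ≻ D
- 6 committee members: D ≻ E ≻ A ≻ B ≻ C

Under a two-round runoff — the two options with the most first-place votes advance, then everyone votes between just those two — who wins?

E

Round 1 first-place votes: D 15, E 13, A 0, C 5, B 6.
D and E advance.
Runoff: D is preferred to E by 15 voters; E by 24.
E wins the runoff.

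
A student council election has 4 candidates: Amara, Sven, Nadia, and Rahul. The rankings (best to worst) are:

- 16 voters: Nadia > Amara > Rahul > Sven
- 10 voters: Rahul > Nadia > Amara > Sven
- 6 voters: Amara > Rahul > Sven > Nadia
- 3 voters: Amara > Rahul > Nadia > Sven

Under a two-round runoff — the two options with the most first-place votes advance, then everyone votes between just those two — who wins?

Round 1 first-place votes: Amara 9, Sven 0, Nadia 16, Rahul 10.
Nadia and Rahul advance.
Runoff: Nadia is preferred to Rahul by 16 voters; Rahul by 19.
Rahul wins the runoff.

Rahul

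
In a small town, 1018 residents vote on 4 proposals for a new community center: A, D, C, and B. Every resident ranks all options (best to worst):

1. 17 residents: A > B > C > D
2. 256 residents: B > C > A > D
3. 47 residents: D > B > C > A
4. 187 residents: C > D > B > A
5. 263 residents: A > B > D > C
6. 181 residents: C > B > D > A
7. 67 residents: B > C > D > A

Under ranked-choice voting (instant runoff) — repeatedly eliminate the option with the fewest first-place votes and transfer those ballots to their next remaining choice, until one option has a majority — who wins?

Round 1: A 280, D 47, C 368, B 323. Eliminate D.
Round 2: A 280, C 368, B 370. Eliminate A.
Round 3: C 368, B 650. B has a majority.

B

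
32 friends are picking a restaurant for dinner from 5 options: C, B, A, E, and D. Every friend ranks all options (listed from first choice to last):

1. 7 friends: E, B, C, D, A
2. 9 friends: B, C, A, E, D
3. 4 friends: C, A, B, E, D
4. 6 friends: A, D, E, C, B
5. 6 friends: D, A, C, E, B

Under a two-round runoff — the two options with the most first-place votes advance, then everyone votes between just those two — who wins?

Round 1 first-place votes: C 4, B 9, A 6, E 7, D 6.
B and E advance.
Runoff: B is preferred to E by 13 voters; E by 19.
E wins the runoff.

E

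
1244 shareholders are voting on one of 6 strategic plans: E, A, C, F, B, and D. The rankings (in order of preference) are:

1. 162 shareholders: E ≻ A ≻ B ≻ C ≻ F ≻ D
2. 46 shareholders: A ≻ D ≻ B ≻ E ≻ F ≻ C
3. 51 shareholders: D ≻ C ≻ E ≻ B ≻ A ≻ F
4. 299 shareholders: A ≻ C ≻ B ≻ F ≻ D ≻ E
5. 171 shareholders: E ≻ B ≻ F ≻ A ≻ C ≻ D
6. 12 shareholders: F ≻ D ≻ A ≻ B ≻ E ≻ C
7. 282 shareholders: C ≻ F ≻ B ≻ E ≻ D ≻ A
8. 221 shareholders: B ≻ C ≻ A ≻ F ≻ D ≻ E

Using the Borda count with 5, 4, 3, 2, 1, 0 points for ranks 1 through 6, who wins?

E: 162·5 + 46·2 + 51·3 + 299·0 + 171·5 + 12·1 + 282·2 + 221·0 = 2486
A: 162·4 + 46·5 + 51·1 + 299·5 + 171·2 + 12·3 + 282·0 + 221·3 = 3465
C: 162·2 + 46·0 + 51·4 + 299·4 + 171·1 + 12·0 + 282·5 + 221·4 = 4189
F: 162·1 + 46·1 + 51·0 + 299·2 + 171·3 + 12·5 + 282·4 + 221·2 = 2949
B: 162·3 + 46·3 + 51·2 + 299·3 + 171·4 + 12·2 + 282·3 + 221·5 = 4282
D: 162·0 + 46·4 + 51·5 + 299·1 + 171·0 + 12·4 + 282·1 + 221·1 = 1289
B has the highest Borda score (4282).

B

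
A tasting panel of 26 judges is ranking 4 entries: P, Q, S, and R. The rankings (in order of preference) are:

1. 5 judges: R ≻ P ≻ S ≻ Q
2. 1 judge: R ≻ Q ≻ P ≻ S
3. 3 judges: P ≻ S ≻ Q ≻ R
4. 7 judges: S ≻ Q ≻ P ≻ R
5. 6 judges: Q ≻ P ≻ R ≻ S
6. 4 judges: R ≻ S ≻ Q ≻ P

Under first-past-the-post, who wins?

First-place votes: P 3, Q 6, S 7, R 10.
R has the most first-place votes.

R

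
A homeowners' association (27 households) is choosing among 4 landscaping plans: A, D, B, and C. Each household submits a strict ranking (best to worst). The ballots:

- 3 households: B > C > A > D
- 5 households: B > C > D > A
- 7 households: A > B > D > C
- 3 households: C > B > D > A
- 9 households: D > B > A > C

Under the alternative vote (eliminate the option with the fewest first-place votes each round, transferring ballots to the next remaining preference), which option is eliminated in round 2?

Round 1: A 7, D 9, B 8, C 3. Eliminate C.
Round 2: A 7, D 9, B 11. Eliminate A.

A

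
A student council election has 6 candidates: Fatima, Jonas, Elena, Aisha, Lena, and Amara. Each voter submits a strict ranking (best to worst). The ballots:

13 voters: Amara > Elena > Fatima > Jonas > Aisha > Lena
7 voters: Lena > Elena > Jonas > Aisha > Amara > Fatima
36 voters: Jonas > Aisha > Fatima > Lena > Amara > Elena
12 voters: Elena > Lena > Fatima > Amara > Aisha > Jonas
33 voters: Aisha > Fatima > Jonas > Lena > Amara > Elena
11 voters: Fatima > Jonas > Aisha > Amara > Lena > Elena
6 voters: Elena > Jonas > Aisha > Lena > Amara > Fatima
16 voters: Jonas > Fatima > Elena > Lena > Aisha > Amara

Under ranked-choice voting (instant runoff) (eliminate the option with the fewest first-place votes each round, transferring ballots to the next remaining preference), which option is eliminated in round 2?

Round 1: Fatima 11, Jonas 52, Elena 18, Aisha 33, Lena 7, Amara 13. Eliminate Lena.
Round 2: Fatima 11, Jonas 52, Elena 25, Aisha 33, Amara 13. Eliminate Fatima.

Fatima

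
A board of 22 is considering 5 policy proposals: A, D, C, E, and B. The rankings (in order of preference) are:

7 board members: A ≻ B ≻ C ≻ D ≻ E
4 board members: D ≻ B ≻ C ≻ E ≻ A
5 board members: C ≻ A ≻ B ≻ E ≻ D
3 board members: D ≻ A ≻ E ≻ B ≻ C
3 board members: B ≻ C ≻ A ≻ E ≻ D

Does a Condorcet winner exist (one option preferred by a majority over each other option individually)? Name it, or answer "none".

Checking pairwise contests:
C beats A 12–10.
A beats D 15–7.
B beats C 17–5.
A beats E 18–4.
A beats B 15–7.
Every option loses at least one head-to-head, so there is no Condorcet winner.

none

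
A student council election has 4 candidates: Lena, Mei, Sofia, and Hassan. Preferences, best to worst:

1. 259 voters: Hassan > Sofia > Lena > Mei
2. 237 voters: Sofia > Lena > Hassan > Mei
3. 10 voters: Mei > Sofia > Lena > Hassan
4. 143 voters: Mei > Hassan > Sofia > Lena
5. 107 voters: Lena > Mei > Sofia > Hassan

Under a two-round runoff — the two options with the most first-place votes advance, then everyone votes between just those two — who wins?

Hassan

Round 1 first-place votes: Lena 107, Mei 153, Sofia 237, Hassan 259.
Hassan and Sofia advance.
Runoff: Hassan is preferred to Sofia by 402 voters; Sofia by 354.
Hassan wins the runoff.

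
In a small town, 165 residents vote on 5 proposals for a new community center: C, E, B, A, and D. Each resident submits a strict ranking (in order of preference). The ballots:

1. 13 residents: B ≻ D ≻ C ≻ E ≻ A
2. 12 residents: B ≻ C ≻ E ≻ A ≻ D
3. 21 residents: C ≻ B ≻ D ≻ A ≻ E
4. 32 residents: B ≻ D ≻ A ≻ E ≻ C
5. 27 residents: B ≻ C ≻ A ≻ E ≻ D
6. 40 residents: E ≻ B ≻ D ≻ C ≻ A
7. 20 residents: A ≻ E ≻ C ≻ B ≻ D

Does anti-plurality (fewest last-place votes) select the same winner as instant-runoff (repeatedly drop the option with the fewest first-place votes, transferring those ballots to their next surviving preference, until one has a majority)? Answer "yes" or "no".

yes

Anti-plurality — last-place votes: C 32, E 21, B 0, A 53, D 59. Winner: B.
Instant-runoff — R1 C 21, E 40, B 84, A 20, D 0 (B winner). Winner: B.
The two methods agree.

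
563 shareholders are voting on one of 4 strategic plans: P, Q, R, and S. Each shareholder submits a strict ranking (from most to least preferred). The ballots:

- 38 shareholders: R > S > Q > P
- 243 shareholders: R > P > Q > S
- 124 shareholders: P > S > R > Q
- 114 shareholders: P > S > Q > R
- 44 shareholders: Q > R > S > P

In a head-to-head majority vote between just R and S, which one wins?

Voters preferring R to S: 325; preferring S to R: 238.
R wins the head-to-head.

R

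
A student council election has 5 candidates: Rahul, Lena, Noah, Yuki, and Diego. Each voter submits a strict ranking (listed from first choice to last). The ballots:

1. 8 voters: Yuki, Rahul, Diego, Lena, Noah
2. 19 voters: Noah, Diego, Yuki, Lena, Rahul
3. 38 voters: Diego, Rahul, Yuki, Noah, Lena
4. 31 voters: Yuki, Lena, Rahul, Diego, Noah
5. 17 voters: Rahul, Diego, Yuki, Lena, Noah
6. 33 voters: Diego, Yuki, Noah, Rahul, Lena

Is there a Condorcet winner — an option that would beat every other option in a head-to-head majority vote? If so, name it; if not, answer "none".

Diego vs Rahul: 90–56 for Diego.
Diego vs Lena: 115–31 for Diego.
Diego vs Noah: 127–19 for Diego.
Diego vs Yuki: 107–39 for Diego.
Diego beats every other option head-to-head.

Diego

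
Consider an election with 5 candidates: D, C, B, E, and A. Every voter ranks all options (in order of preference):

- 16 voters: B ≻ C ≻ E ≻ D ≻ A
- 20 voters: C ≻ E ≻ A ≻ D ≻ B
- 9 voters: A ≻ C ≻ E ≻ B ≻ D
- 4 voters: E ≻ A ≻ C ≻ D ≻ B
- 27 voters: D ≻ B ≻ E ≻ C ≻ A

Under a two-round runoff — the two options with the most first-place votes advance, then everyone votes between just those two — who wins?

C

Round 1 first-place votes: D 27, C 20, B 16, E 4, A 9.
D and C advance.
Runoff: D is preferred to C by 27 voters; C by 49.
C wins the runoff.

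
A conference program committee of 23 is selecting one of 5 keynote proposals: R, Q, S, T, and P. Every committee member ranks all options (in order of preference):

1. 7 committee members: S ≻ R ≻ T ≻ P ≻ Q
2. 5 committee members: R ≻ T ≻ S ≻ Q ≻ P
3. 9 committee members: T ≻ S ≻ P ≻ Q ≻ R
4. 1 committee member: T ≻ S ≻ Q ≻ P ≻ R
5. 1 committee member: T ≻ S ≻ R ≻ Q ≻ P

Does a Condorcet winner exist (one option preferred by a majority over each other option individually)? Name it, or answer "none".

none

Checking pairwise contests:
S beats R 18–5.
R beats Q 13–10.
T beats S 16–7.
R beats T 12–11.
R beats P 13–10.
Every option loses at least one head-to-head, so there is no Condorcet winner.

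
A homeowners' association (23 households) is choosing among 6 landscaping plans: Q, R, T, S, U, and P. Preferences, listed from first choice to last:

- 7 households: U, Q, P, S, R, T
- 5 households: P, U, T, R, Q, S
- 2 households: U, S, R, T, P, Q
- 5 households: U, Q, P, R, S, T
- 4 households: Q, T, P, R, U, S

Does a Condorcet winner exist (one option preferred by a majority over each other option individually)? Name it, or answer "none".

U vs Q: 19–4 for U.
U vs R: 19–4 for U.
U vs T: 19–4 for U.
U vs S: 23–0 for U.
U vs P: 14–9 for U.
U beats every other option head-to-head.

U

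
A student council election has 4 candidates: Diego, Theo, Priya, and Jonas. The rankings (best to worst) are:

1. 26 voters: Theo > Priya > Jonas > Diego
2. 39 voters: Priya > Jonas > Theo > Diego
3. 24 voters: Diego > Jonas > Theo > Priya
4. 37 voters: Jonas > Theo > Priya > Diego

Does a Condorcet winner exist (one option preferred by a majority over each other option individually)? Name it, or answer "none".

none

Checking pairwise contests:
Theo beats Diego 102–24.
Jonas beats Theo 100–26.
Theo beats Priya 87–39.
Priya beats Jonas 65–61.
Every option loses at least one head-to-head, so there is no Condorcet winner.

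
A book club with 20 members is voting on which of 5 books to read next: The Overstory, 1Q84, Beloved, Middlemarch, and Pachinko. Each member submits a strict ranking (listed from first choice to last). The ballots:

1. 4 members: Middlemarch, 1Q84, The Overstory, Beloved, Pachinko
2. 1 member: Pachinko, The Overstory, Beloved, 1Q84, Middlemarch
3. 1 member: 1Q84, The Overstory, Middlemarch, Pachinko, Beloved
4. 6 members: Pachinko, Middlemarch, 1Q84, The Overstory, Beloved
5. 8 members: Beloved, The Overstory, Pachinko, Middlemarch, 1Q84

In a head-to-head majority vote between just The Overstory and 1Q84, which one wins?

Voters preferring The Overstory to 1Q84: 9; preferring 1Q84 to The Overstory: 11.
1Q84 wins the head-to-head.

1Q84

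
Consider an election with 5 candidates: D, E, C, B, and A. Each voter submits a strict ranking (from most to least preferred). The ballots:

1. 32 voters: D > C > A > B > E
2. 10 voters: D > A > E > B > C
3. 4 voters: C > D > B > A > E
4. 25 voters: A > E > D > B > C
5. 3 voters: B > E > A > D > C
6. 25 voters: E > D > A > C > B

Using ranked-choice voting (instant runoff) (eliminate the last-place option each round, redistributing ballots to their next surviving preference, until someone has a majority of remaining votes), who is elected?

E

Round 1: D 42, E 25, C 4, B 3, A 25. Eliminate B.
Round 2: D 42, E 28, C 4, A 25. Eliminate C.
Round 3: D 46, E 28, A 25. Eliminate A.
Round 4: D 46, E 53. E has a majority.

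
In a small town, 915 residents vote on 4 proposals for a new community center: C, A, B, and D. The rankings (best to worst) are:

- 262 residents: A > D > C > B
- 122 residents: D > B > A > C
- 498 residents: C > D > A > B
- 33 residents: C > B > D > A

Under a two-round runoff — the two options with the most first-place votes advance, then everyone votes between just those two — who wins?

C

Round 1 first-place votes: C 531, A 262, B 0, D 122.
C and A advance.
Runoff: C is preferred to A by 531 voters; A by 384.
C wins the runoff.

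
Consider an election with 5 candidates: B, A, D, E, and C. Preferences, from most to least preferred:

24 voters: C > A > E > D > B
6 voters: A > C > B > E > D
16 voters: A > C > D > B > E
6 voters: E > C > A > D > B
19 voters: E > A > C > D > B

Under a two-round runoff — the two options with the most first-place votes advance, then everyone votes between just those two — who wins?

C

Round 1 first-place votes: B 0, A 22, D 0, E 25, C 24.
E and C advance.
Runoff: E is preferred to C by 25 voters; C by 46.
C wins the runoff.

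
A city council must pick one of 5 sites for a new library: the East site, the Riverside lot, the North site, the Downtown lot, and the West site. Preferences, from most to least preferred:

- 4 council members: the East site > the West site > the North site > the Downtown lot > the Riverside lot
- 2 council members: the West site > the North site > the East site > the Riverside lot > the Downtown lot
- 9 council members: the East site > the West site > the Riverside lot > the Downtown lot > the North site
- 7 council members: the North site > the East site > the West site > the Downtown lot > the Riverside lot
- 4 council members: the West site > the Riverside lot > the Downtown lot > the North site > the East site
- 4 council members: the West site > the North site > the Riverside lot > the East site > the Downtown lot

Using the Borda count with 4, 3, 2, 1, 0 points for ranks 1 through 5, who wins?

the West site

the East site: 4·4 + 2·2 + 9·4 + 7·3 + 4·0 + 4·1 = 81
the Riverside lot: 4·0 + 2·1 + 9·2 + 7·0 + 4·3 + 4·2 = 40
the North site: 4·2 + 2·3 + 9·0 + 7·4 + 4·1 + 4·3 = 58
the Downtown lot: 4·1 + 2·0 + 9·1 + 7·1 + 4·2 + 4·0 = 28
the West site: 4·3 + 2·4 + 9·3 + 7·2 + 4·4 + 4·4 = 93
the West site has the highest Borda score (93).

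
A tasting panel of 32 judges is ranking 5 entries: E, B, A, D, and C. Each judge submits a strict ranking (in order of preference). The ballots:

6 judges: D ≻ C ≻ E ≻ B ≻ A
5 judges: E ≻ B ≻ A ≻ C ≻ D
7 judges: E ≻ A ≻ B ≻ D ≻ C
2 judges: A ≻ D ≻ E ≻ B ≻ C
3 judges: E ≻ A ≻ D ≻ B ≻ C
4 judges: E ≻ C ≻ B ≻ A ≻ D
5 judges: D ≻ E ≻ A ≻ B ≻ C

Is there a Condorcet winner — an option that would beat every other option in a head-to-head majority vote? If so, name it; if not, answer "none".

E vs B: 32–0 for E.
E vs A: 30–2 for E.
E vs D: 19–13 for E.
E vs C: 26–6 for E.
E beats every other option head-to-head.

E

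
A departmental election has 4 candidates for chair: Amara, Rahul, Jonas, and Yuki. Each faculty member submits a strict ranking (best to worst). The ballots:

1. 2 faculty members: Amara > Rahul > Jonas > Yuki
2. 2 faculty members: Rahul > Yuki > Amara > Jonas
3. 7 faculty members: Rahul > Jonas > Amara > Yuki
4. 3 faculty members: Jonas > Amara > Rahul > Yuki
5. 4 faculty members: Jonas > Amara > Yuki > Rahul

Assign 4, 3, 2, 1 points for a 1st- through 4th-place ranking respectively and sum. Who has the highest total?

Jonas

Amara: 2·4 + 2·2 + 7·2 + 3·3 + 4·3 = 47
Rahul: 2·3 + 2·4 + 7·4 + 3·2 + 4·1 = 52
Jonas: 2·2 + 2·1 + 7·3 + 3·4 + 4·4 = 55
Yuki: 2·1 + 2·3 + 7·1 + 3·1 + 4·2 = 26
Jonas has the highest Borda score (55).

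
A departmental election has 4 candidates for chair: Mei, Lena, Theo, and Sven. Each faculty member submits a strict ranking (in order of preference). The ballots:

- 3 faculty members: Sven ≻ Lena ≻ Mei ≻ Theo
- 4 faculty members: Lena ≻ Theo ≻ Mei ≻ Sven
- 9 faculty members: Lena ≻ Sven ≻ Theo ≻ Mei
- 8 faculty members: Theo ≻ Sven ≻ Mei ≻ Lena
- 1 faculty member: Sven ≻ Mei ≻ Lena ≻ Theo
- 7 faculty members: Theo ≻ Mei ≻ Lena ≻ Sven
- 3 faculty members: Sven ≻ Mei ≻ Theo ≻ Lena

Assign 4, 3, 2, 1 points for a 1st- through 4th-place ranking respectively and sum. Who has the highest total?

Theo

Mei: 3·2 + 4·2 + 9·1 + 8·2 + 1·3 + 7·3 + 3·3 = 72
Lena: 3·3 + 4·4 + 9·4 + 8·1 + 1·2 + 7·2 + 3·1 = 88
Theo: 3·1 + 4·3 + 9·2 + 8·4 + 1·1 + 7·4 + 3·2 = 100
Sven: 3·4 + 4·1 + 9·3 + 8·3 + 1·4 + 7·1 + 3·4 = 90
Theo has the highest Borda score (100).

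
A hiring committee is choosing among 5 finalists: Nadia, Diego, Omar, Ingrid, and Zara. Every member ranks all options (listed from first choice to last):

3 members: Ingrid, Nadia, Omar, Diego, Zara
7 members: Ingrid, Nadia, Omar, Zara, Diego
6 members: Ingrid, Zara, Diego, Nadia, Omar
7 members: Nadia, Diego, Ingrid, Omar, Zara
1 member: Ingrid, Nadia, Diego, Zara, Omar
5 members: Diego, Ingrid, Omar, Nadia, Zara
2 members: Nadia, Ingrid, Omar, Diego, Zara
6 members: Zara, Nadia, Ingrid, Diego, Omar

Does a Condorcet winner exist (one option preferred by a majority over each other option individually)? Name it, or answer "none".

Ingrid vs Nadia: 22–15 for Ingrid.
Ingrid vs Diego: 25–12 for Ingrid.
Ingrid vs Omar: 37–0 for Ingrid.
Ingrid vs Zara: 31–6 for Ingrid.
Ingrid beats every other option head-to-head.

Ingrid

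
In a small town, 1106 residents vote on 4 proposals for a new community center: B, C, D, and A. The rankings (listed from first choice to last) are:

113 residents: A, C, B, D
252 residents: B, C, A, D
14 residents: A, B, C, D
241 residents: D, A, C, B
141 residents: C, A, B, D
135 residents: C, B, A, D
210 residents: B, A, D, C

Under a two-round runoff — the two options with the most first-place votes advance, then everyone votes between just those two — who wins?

C

Round 1 first-place votes: B 462, C 276, D 241, A 127.
B and C advance.
Runoff: B is preferred to C by 476 voters; C by 630.
C wins the runoff.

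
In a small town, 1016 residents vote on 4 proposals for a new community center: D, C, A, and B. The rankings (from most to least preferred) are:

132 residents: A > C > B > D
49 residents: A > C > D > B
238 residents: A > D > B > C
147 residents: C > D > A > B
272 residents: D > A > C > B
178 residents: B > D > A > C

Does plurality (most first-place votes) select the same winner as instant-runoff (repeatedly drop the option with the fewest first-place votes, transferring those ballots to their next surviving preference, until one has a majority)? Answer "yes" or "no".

no

Plurality — first-place votes: D 272, C 147, A 419, B 178. Winner: A.
Instant-runoff — R1 D 272, C 147, A 419, B 178 (C out); R2 D 419, A 419, B 178 (B out); R3 D 597, A 419 (D winner). Winner: D.
The two methods disagree.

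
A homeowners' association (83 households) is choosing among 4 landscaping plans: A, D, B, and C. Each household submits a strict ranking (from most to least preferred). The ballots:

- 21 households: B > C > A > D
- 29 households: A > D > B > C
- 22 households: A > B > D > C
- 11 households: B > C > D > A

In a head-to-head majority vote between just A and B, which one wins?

A

Voters preferring A to B: 51; preferring B to A: 32.
A wins the head-to-head.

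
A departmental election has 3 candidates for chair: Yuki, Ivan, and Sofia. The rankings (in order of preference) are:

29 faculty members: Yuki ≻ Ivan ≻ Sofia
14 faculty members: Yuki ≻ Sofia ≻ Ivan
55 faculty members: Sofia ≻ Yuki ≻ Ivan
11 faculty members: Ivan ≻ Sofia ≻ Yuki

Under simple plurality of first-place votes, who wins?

Sofia

First-place votes: Yuki 43, Ivan 11, Sofia 55.
Sofia has the most first-place votes.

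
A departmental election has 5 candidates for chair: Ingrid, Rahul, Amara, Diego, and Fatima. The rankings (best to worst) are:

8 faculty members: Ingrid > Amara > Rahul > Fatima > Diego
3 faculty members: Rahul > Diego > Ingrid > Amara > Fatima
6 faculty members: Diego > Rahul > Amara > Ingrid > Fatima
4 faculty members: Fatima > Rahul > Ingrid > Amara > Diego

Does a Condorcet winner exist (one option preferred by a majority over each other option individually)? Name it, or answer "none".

Rahul

Rahul vs Ingrid: 13–8 for Rahul.
Rahul vs Amara: 13–8 for Rahul.
Rahul vs Diego: 15–6 for Rahul.
Rahul vs Fatima: 17–4 for Rahul.
Rahul beats every other option head-to-head.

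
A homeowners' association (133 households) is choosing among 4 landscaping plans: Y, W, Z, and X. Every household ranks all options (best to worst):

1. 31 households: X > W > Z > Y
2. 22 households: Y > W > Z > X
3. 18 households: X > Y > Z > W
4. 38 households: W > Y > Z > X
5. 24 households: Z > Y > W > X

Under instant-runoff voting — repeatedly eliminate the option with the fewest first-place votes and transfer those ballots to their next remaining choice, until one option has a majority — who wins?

Round 1: Y 22, W 38, Z 24, X 49. Eliminate Y.
Round 2: W 60, Z 24, X 49. Eliminate Z.
Round 3: W 84, X 49. W has a majority.

W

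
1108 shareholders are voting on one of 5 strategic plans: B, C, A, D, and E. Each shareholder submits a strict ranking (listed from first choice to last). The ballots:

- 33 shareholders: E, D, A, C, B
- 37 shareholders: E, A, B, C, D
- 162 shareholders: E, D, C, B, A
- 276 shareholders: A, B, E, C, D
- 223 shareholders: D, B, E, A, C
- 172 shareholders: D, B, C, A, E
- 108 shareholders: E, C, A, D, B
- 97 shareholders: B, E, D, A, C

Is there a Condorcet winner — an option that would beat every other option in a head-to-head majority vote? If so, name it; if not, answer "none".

none

Checking pairwise contests:
D beats B 698–410.
B beats C 805–303.
B beats A 654–454.
E beats D 713–395.
B beats E 768–340.
Every option loses at least one head-to-head, so there is no Condorcet winner.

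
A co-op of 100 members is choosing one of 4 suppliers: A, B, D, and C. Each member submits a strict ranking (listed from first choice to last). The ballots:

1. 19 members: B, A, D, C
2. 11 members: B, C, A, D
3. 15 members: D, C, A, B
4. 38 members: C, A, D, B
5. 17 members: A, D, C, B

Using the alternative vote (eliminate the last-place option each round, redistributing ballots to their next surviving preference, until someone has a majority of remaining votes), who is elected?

Round 1: A 17, B 30, D 15, C 38. Eliminate D.
Round 2: A 17, B 30, C 53. C has a majority.

C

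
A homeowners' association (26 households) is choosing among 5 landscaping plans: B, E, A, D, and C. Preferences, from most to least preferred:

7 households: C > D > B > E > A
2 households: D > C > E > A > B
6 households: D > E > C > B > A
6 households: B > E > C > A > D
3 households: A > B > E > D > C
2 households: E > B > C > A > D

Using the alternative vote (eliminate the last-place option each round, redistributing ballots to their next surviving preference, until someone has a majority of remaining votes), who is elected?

D

Round 1: B 6, E 2, A 3, D 8, C 7. Eliminate E.
Round 2: B 8, A 3, D 8, C 7. Eliminate A.
Round 3: B 11, D 8, C 7. Eliminate C.
Round 4: B 11, D 15. D has a majority.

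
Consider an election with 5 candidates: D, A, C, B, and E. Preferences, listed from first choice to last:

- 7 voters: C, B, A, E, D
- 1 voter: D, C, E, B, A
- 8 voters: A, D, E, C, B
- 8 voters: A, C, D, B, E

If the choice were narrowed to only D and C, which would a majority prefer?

Voters preferring D to C: 9; preferring C to D: 15.
C wins the head-to-head.

C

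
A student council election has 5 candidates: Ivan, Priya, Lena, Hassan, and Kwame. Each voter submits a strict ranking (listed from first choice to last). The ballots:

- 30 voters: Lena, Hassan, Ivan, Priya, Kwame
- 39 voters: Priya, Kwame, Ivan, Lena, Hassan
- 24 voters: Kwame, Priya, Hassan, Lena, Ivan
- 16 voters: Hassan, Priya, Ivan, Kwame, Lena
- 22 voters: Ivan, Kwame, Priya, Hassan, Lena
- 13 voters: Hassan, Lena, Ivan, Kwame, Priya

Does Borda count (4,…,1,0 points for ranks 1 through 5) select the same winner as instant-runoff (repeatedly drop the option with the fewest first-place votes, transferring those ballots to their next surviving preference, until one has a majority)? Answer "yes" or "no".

Borda — scores: Ivan 284, Priya 350, Lena 222, Hassan 276, Kwame 308. Winner: Priya.
Instant-runoff — R1 Ivan 22, Priya 39, Lena 30, Hassan 29, Kwame 24 (Ivan out); R2 Priya 39, Lena 30, Hassan 29, Kwame 46 (Hassan out); R3 Priya 55, Lena 43, Kwame 46 (Lena out); R4 Priya 85, Kwame 59 (Priya winner). Winner: Priya.
The two methods agree.

yes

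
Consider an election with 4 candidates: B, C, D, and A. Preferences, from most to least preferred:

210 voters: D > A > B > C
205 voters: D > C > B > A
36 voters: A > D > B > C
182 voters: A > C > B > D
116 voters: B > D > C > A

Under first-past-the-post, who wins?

D

First-place votes: B 116, C 0, D 415, A 218.
D has the most first-place votes.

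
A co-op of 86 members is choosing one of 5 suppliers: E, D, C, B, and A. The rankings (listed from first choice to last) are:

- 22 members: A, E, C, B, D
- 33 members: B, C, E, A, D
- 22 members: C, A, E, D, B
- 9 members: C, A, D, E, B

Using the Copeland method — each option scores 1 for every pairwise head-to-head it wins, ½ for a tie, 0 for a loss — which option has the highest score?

E: beats D and B; loses to C and A → score 2.
D: loses to E, C, B, and A → score 0.
C: beats E, D, B, and A → score 4.
B: beats D; loses to E, C, and A → score 1.
A: beats E, D, and B; loses to C → score 3.
C has the best pairwise record.

C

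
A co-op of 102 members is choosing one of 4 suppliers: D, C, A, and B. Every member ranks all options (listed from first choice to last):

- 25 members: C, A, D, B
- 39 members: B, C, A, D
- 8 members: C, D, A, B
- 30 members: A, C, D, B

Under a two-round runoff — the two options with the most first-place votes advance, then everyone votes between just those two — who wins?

Round 1 first-place votes: D 0, C 33, A 30, B 39.
B and C advance.
Runoff: B is preferred to C by 39 voters; C by 63.
C wins the runoff.

C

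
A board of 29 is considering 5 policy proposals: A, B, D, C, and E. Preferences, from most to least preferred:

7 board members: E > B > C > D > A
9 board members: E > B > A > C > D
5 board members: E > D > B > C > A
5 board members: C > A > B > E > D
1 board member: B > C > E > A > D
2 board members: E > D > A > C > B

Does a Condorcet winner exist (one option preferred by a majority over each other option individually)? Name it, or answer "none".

E

E vs A: 24–5 for E.
E vs B: 23–6 for E.
E vs D: 29–0 for E.
E vs C: 23–6 for E.
E beats every other option head-to-head.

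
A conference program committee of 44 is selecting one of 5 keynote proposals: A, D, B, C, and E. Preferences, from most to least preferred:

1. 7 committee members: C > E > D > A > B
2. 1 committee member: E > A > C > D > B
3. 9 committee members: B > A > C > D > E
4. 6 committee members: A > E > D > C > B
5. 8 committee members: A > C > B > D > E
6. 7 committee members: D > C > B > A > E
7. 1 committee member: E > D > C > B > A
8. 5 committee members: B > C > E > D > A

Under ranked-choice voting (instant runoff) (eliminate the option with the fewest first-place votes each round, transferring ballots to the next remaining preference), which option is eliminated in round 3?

Round 1: A 14, D 7, B 14, C 7, E 2. Eliminate E.
Round 2: A 15, D 8, B 14, C 7. Eliminate C.
Round 3: A 15, D 15, B 14. Eliminate B.

B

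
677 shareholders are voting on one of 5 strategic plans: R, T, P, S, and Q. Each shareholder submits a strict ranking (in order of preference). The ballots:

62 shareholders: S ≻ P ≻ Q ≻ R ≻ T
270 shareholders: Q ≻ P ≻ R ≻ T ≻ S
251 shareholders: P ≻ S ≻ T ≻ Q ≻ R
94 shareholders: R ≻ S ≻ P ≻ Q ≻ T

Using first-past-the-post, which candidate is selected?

First-place votes: R 94, T 0, P 251, S 62, Q 270.
Q has the most first-place votes.

Q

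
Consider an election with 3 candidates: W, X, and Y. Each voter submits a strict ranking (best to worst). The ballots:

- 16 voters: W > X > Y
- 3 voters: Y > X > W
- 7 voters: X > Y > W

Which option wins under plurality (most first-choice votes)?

W

First-place votes: W 16, X 7, Y 3.
W has the most first-place votes.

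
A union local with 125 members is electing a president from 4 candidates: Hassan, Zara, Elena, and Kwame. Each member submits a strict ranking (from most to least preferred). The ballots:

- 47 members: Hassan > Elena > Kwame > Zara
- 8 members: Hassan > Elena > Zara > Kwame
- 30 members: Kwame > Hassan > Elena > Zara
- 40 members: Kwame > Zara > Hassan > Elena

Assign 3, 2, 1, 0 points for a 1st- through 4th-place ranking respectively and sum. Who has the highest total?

Hassan

Hassan: 47·3 + 8·3 + 30·2 + 40·1 = 265
Zara: 47·0 + 8·1 + 30·0 + 40·2 = 88
Elena: 47·2 + 8·2 + 30·1 + 40·0 = 140
Kwame: 47·1 + 8·0 + 30·3 + 40·3 = 257
Hassan has the highest Borda score (265).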